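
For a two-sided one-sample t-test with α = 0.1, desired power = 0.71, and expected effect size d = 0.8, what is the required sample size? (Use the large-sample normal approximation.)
n = 8

Sample size formula (one-sample t-test, normal approximation):
n = ((z_{α/2} + z_β) / d)²

z_{α/2} = 1.645 (for α = 0.1, two-sided)
z_β = 0.553 (for power = 0.71)
d = 0.8

n = ((1.645 + 0.553) / 0.8)²
n = (2.748)²
n ≈ 7.55
Round up to the next whole number: n = 8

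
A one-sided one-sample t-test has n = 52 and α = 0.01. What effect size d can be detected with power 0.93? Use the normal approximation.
d ≈ 0.53

Minimum detectable effect (one-sample t-test, normal approximation):
d = (z_α + z_β) / √n
d = (2.326 + 1.476) / √52
d = 3.802 / 7.211
d ≈ 0.53

By Cohen's convention (0.2 small / 0.5 medium / 0.8 large): medium effect.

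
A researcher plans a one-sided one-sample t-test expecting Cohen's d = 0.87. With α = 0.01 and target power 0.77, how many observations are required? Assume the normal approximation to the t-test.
n = 13

Sample size formula (one-sample t-test, normal approximation):
n = ((z_α + z_β) / d)²

z_α = 2.326 (for α = 0.01, one-sided)
z_β = 0.739 (for power = 0.77)
d = 0.87

n = ((2.326 + 0.739) / 0.87)²
n = (3.523)²
n ≈ 12.41
Round up to the next whole number: n = 13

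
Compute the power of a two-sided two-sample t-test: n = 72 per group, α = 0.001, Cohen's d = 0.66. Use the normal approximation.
Power ≈ 0.75

Power calculation (two-sample t-test, normal approximation):
z_β = d · √(n/2) - z_{α/2}
z_β = 0.66 · √(72/2) - 3.291
z_β = 0.66 · 6.000 - 3.291
z_β = 0.669

Power = Φ(z_β) = Φ(0.669) ≈ 0.748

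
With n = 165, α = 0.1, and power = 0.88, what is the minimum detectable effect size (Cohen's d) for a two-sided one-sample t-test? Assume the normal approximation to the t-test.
d ≈ 0.22

Minimum detectable effect (one-sample t-test, normal approximation):
d = (z_{α/2} + z_β) / √n
d = (1.645 + 1.175) / √165
d = 2.820 / 12.845
d ≈ 0.22

By Cohen's convention (0.2 small / 0.5 medium / 0.8 large): small effect.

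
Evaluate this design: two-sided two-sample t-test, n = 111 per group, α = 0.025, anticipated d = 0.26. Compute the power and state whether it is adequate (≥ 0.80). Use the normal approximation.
Power ≈ 0.38; the study is underpowered (power < 0.80)

Power calculation (two-sample t-test, normal approximation):
z_β = d · √(n/2) - z_{α/2}
z_β = 0.26 · √(111/2) - 2.241
z_β = 0.26 · 7.450 - 2.241
z_β = -0.304

Power = Φ(z_β) = Φ(-0.304) ≈ 0.380

Effect size d = 0.26 is small by Cohen's convention (0.2/0.5/0.8).

Threshold: power ≥ 0.80 is conventionally adequate.
Power ≈ 0.38 → the study is underpowered (power < 0.80).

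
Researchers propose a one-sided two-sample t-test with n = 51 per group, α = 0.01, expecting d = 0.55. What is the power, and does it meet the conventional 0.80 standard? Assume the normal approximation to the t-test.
Power ≈ 0.67; the study is underpowered (power < 0.80)

Power calculation (two-sample t-test, normal approximation):
z_β = d · √(n/2) - z_α
z_β = 0.55 · √(51/2) - 2.326
z_β = 0.55 · 5.050 - 2.326
z_β = 0.451

Power = Φ(z_β) = Φ(0.451) ≈ 0.674

Effect size d = 0.55 is medium by Cohen's convention (0.2/0.5/0.8).

Threshold: power ≥ 0.80 is conventionally adequate.
Power ≈ 0.67 → the study is underpowered (power < 0.80).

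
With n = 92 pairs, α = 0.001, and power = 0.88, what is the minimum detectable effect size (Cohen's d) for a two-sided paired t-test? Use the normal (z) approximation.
d ≈ 0.47

Minimum detectable effect (paired t-test, normal approximation):
d = (z_{α/2} + z_β) / √n
d = (3.291 + 1.175) / √92
d = 4.466 / 9.592
d ≈ 0.47

By Cohen's convention (0.2 small / 0.5 medium / 0.8 large): small effect.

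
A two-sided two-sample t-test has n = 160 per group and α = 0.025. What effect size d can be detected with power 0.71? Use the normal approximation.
d ≈ 0.31

Minimum detectable effect (two-sample t-test, normal approximation):
d = (z_{α/2} + z_β) / √(n/2)
d = (2.241 + 0.553) / √(160/2)
d = 2.795 / 8.944
d ≈ 0.31

By Cohen's convention (0.2 small / 0.5 medium / 0.8 large): small effect.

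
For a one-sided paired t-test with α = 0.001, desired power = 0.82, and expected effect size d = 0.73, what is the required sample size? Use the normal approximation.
n = 31 pairs

Sample size formula (paired t-test, normal approximation):
n = ((z_α + z_β) / d)²

z_α = 3.090 (for α = 0.001, one-sided)
z_β = 0.915 (for power = 0.82)
d = 0.73

n = ((3.090 + 0.915) / 0.73)²
n = (5.486)²
n ≈ 30.10
Round up to the next whole number: n = 31 pairs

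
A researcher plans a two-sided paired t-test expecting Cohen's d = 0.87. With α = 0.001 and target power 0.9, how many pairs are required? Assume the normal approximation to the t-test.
n = 28 pairs

Sample size formula (paired t-test, normal approximation):
n = ((z_{α/2} + z_β) / d)²

z_{α/2} = 3.291 (for α = 0.001, two-sided)
z_β = 1.282 (for power = 0.9)
d = 0.87

n = ((3.291 + 1.282) / 0.87)²
n = (5.256)²
n ≈ 27.63
Round up to the next whole number: n = 28 pairs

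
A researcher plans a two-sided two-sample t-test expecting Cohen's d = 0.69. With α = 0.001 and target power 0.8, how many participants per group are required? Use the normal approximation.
n = 72 per group

Sample size formula (two-sample t-test, normal approximation):
n = 2 · ((z_{α/2} + z_β) / d)²

z_{α/2} = 3.291 (for α = 0.001, two-sided)
z_β = 0.842 (for power = 0.8)
d = 0.69

n = 2 · ((3.291 + 0.842) / 0.69)²
n = 2 · (5.990)²
n ≈ 71.76
Round up to the next whole number: n = 72 per group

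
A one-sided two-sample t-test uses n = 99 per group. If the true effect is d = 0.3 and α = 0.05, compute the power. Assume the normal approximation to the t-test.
Power ≈ 0.68

Power calculation (two-sample t-test, normal approximation):
z_β = d · √(n/2) - z_α
z_β = 0.3 · √(99/2) - 1.645
z_β = 0.3 · 7.036 - 1.645
z_β = 0.466

Power = Φ(z_β) = Φ(0.466) ≈ 0.679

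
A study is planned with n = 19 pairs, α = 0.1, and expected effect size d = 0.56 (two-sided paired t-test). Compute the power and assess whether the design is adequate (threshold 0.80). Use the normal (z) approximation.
Power ≈ 0.79; the study is underpowered (power < 0.80)

Power calculation (paired t-test, normal approximation):
z_β = d · √n - z_{α/2}
z_β = 0.56 · √19 - 1.645
z_β = 0.56 · 4.359 - 1.645
z_β = 0.796

Power = Φ(z_β) = Φ(0.796) ≈ 0.787

Effect size d = 0.56 is medium by Cohen's convention (0.2/0.5/0.8).

Threshold: power ≥ 0.80 is conventionally adequate.
Power ≈ 0.79 → the study is underpowered (power < 0.80).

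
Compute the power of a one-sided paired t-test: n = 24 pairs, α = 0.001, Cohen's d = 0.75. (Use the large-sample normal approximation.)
Power ≈ 0.72

Power calculation (paired t-test, normal approximation):
z_β = d · √n - z_α
z_β = 0.75 · √24 - 3.090
z_β = 0.75 · 4.899 - 3.090
z_β = 0.584

Power = Φ(z_β) = Φ(0.584) ≈ 0.720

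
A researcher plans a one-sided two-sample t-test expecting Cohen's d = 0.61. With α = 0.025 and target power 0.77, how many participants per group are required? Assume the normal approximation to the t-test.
n = 40 per group

Sample size formula (two-sample t-test, normal approximation):
n = 2 · ((z_α + z_β) / d)²

z_α = 1.960 (for α = 0.025, one-sided)
z_β = 0.739 (for power = 0.77)
d = 0.61

n = 2 · ((1.960 + 0.739) / 0.61)²
n = 2 · (4.425)²
n ≈ 39.16
Round up to the next whole number: n = 40 per group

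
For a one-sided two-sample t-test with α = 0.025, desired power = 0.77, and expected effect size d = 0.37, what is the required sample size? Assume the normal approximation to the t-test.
n = 107 per group

Sample size formula (two-sample t-test, normal approximation):
n = 2 · ((z_α + z_β) / d)²

z_α = 1.960 (for α = 0.025, one-sided)
z_β = 0.739 (for power = 0.77)
d = 0.37

n = 2 · ((1.960 + 0.739) / 0.37)²
n = 2 · (7.295)²
n ≈ 106.43
Round up to the next whole number: n = 107 per group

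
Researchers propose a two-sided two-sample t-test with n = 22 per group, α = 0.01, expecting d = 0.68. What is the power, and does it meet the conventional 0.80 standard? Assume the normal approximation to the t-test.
Power ≈ 0.37; the study is underpowered (power < 0.80)

Power calculation (two-sample t-test, normal approximation):
z_β = d · √(n/2) - z_{α/2}
z_β = 0.68 · √(22/2) - 2.576
z_β = 0.68 · 3.317 - 2.576
z_β = -0.321

Power = Φ(z_β) = Φ(-0.321) ≈ 0.374

Effect size d = 0.68 is medium by Cohen's convention (0.2/0.5/0.8).

Threshold: power ≥ 0.80 is conventionally adequate.
Power ≈ 0.37 → the study is underpowered (power < 0.80).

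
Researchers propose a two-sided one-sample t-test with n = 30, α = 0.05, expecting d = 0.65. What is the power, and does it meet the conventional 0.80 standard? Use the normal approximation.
Power ≈ 0.95; the study is adequately powered (power ≥ 0.80)

Power calculation (one-sample t-test, normal approximation):
z_β = d · √n - z_{α/2}
z_β = 0.65 · √30 - 1.960
z_β = 0.65 · 5.477 - 1.960
z_β = 1.600

Power = Φ(z_β) = Φ(1.600) ≈ 0.945

Effect size d = 0.65 is medium by Cohen's convention (0.2/0.5/0.8).

Threshold: power ≥ 0.80 is conventionally adequate.
Power ≈ 0.95 → the study is adequately powered (power ≥ 0.80).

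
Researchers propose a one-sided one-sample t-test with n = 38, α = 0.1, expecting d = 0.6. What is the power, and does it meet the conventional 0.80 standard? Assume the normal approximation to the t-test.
Power ≈ 0.99; the study is adequately powered (power ≥ 0.80)

Power calculation (one-sample t-test, normal approximation):
z_β = d · √n - z_α
z_β = 0.6 · √38 - 1.282
z_β = 0.6 · 6.164 - 1.282
z_β = 2.417

Power = Φ(z_β) = Φ(2.417) ≈ 0.992

Effect size d = 0.6 is medium by Cohen's convention (0.2/0.5/0.8).

Threshold: power ≥ 0.80 is conventionally adequate.
Power ≈ 0.99 → the study is adequately powered (power ≥ 0.80).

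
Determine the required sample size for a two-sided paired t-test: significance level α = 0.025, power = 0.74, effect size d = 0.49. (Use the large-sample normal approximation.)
n = 35 pairs

Sample size formula (paired t-test, normal approximation):
n = ((z_{α/2} + z_β) / d)²

z_{α/2} = 2.241 (for α = 0.025, two-sided)
z_β = 0.643 (for power = 0.74)
d = 0.49

n = ((2.241 + 0.643) / 0.49)²
n = (5.886)²
n ≈ 34.64
Round up to the next whole number: n = 35 pairs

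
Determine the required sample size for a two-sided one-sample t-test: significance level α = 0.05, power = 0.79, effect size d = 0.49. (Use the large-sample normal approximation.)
n = 32

Sample size formula (one-sample t-test, normal approximation):
n = ((z_{α/2} + z_β) / d)²

z_{α/2} = 1.960 (for α = 0.05, two-sided)
z_β = 0.806 (for power = 0.79)
d = 0.49

n = ((1.960 + 0.806) / 0.49)²
n = (5.645)²
n ≈ 31.87
Round up to the next whole number: n = 32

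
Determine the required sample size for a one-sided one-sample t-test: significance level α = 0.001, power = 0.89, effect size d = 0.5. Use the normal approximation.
n = 75

Sample size formula (one-sample t-test, normal approximation):
n = ((z_α + z_β) / d)²

z_α = 3.090 (for α = 0.001, one-sided)
z_β = 1.227 (for power = 0.89)
d = 0.5

n = ((3.090 + 1.227) / 0.5)²
n = (8.634)²
n ≈ 74.55
Round up to the next whole number: n = 75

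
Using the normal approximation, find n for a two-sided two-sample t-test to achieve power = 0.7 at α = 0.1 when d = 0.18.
n = 291 per group

Sample size formula (two-sample t-test, normal approximation):
n = 2 · ((z_{α/2} + z_β) / d)²

z_{α/2} = 1.645 (for α = 0.1, two-sided)
z_β = 0.524 (for power = 0.7)
d = 0.18

n = 2 · ((1.645 + 0.524) / 0.18)²
n = 2 · (12.050)²
n ≈ 290.40
Round up to the next whole number: n = 291 per group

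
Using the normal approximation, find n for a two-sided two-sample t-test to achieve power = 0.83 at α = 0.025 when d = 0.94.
n = 24 per group

Sample size formula (two-sample t-test, normal approximation):
n = 2 · ((z_{α/2} + z_β) / d)²

z_{α/2} = 2.241 (for α = 0.025, two-sided)
z_β = 0.954 (for power = 0.83)
d = 0.94

n = 2 · ((2.241 + 0.954) / 0.94)²
n = 2 · (3.399)²
n ≈ 23.11
Round up to the next whole number: n = 24 per group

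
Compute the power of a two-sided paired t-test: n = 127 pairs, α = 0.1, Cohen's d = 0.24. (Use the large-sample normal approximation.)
Power ≈ 0.86

Power calculation (paired t-test, normal approximation):
z_β = d · √n - z_{α/2}
z_β = 0.24 · √127 - 1.645
z_β = 0.24 · 11.269 - 1.645
z_β = 1.060

Power = Φ(z_β) = Φ(1.060) ≈ 0.855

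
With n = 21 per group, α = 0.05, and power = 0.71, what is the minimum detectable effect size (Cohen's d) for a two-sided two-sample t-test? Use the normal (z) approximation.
d ≈ 0.78

Minimum detectable effect (two-sample t-test, normal approximation):
d = (z_{α/2} + z_β) / √(n/2)
d = (1.960 + 0.553) / √(21/2)
d = 2.513 / 3.240
d ≈ 0.78

By Cohen's convention (0.2 small / 0.5 medium / 0.8 large): medium effect.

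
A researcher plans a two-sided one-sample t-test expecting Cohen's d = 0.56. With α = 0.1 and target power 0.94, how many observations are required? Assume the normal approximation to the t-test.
n = 33

Sample size formula (one-sample t-test, normal approximation):
n = ((z_{α/2} + z_β) / d)²

z_{α/2} = 1.645 (for α = 0.1, two-sided)
z_β = 1.555 (for power = 0.94)
d = 0.56

n = ((1.645 + 1.555) / 0.56)²
n = (5.714)²
n ≈ 32.65
Round up to the next whole number: n = 33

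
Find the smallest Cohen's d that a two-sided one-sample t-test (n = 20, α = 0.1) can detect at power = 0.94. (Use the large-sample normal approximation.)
d ≈ 0.72

Minimum detectable effect (one-sample t-test, normal approximation):
d = (z_{α/2} + z_β) / √n
d = (1.645 + 1.555) / √20
d = 3.200 / 4.472
d ≈ 0.72

By Cohen's convention (0.2 small / 0.5 medium / 0.8 large): medium effect.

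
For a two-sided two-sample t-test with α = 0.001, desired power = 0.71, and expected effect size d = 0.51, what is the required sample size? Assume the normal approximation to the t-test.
n = 114 per group

Sample size formula (two-sample t-test, normal approximation):
n = 2 · ((z_{α/2} + z_β) / d)²

z_{α/2} = 3.291 (for α = 0.001, two-sided)
z_β = 0.553 (for power = 0.71)
d = 0.51

n = 2 · ((3.291 + 0.553) / 0.51)²
n = 2 · (7.537)²
n ≈ 113.61
Round up to the next whole number: n = 114 per group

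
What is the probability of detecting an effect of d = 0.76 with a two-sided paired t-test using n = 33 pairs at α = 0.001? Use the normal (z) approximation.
Power ≈ 0.86

Power calculation (paired t-test, normal approximation):
z_β = d · √n - z_{α/2}
z_β = 0.76 · √33 - 3.291
z_β = 0.76 · 5.745 - 3.291
z_β = 1.075

Power = Φ(z_β) = Φ(1.075) ≈ 0.859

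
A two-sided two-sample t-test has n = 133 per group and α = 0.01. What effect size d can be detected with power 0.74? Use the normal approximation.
d ≈ 0.39

Minimum detectable effect (two-sample t-test, normal approximation):
d = (z_{α/2} + z_β) / √(n/2)
d = (2.576 + 0.643) / √(133/2)
d = 3.219 / 8.155
d ≈ 0.39

By Cohen's convention (0.2 small / 0.5 medium / 0.8 large): small effect.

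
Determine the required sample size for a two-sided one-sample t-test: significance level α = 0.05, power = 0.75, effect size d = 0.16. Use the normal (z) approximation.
n = 272

Sample size formula (one-sample t-test, normal approximation):
n = ((z_{α/2} + z_β) / d)²

z_{α/2} = 1.960 (for α = 0.05, two-sided)
z_β = 0.674 (for power = 0.75)
d = 0.16

n = ((1.960 + 0.674) / 0.16)²
n = (16.463)²
n ≈ 271.03
Round up to the next whole number: n = 272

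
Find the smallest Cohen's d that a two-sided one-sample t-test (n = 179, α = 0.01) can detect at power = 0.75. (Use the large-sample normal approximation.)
d ≈ 0.24

Minimum detectable effect (one-sample t-test, normal approximation):
d = (z_{α/2} + z_β) / √n
d = (2.576 + 0.674) / √179
d = 3.250 / 13.379
d ≈ 0.24

By Cohen's convention (0.2 small / 0.5 medium / 0.8 large): small effect.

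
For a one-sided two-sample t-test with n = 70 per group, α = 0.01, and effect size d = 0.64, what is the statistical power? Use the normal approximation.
Power ≈ 0.93

Power calculation (two-sample t-test, normal approximation):
z_β = d · √(n/2) - z_α
z_β = 0.64 · √(70/2) - 2.326
z_β = 0.64 · 5.916 - 2.326
z_β = 1.460

Power = Φ(z_β) = Φ(1.460) ≈ 0.928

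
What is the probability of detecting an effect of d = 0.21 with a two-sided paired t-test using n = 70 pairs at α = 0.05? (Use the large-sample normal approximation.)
Power ≈ 0.42

Power calculation (paired t-test, normal approximation):
z_β = d · √n - z_{α/2}
z_β = 0.21 · √70 - 1.960
z_β = 0.21 · 8.367 - 1.960
z_β = -0.203

Power = Φ(z_β) = Φ(-0.203) ≈ 0.420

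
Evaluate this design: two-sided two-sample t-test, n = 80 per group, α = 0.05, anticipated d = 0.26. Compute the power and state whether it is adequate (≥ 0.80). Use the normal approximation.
Power ≈ 0.38; the study is underpowered (power < 0.80)

Power calculation (two-sample t-test, normal approximation):
z_β = d · √(n/2) - z_{α/2}
z_β = 0.26 · √(80/2) - 1.960
z_β = 0.26 · 6.325 - 1.960
z_β = -0.316

Power = Φ(z_β) = Φ(-0.316) ≈ 0.376

Effect size d = 0.26 is small by Cohen's convention (0.2/0.5/0.8).

Threshold: power ≥ 0.80 is conventionally adequate.
Power ≈ 0.38 → the study is underpowered (power < 0.80).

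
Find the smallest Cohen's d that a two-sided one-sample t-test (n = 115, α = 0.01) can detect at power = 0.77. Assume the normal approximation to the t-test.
d ≈ 0.31

Minimum detectable effect (one-sample t-test, normal approximation):
d = (z_{α/2} + z_β) / √n
d = (2.576 + 0.739) / √115
d = 3.315 / 10.724
d ≈ 0.31

By Cohen's convention (0.2 small / 0.5 medium / 0.8 large): small effect.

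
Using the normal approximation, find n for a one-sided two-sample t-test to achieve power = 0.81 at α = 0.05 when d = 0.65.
n = 31 per group

Sample size formula (two-sample t-test, normal approximation):
n = 2 · ((z_α + z_β) / d)²

z_α = 1.645 (for α = 0.05, one-sided)
z_β = 0.878 (for power = 0.81)
d = 0.65

n = 2 · ((1.645 + 0.878) / 0.65)²
n = 2 · (3.882)²
n ≈ 30.14
Round up to the next whole number: n = 31 per group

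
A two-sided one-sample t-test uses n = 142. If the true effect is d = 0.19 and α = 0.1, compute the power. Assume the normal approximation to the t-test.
Power ≈ 0.73

Power calculation (one-sample t-test, normal approximation):
z_β = d · √n - z_{α/2}
z_β = 0.19 · √142 - 1.645
z_β = 0.19 · 11.916 - 1.645
z_β = 0.619

Power = Φ(z_β) = Φ(0.619) ≈ 0.732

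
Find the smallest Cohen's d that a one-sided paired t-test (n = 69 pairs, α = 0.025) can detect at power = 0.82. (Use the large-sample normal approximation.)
d ≈ 0.35

Minimum detectable effect (paired t-test, normal approximation):
d = (z_α + z_β) / √n
d = (1.960 + 0.915) / √69
d = 2.875 / 8.307
d ≈ 0.35

By Cohen's convention (0.2 small / 0.5 medium / 0.8 large): small effect.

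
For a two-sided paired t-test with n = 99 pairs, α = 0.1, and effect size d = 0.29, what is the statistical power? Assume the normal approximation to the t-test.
Power ≈ 0.89

Power calculation (paired t-test, normal approximation):
z_β = d · √n - z_{α/2}
z_β = 0.29 · √99 - 1.645
z_β = 0.29 · 9.950 - 1.645
z_β = 1.241

Power = Φ(z_β) = Φ(1.241) ≈ 0.893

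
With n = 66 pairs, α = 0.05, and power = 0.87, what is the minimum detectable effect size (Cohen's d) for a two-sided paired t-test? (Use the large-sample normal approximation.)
d ≈ 0.38

Minimum detectable effect (paired t-test, normal approximation):
d = (z_{α/2} + z_β) / √n
d = (1.960 + 1.126) / √66
d = 3.086 / 8.124
d ≈ 0.38

By Cohen's convention (0.2 small / 0.5 medium / 0.8 large): small effect.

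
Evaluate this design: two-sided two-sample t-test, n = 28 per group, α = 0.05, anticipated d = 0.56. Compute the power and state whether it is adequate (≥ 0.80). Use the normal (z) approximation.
Power ≈ 0.55; the study is underpowered (power < 0.80)

Power calculation (two-sample t-test, normal approximation):
z_β = d · √(n/2) - z_{α/2}
z_β = 0.56 · √(28/2) - 1.960
z_β = 0.56 · 3.742 - 1.960
z_β = 0.135

Power = Φ(z_β) = Φ(0.135) ≈ 0.554

Effect size d = 0.56 is medium by Cohen's convention (0.2/0.5/0.8).

Threshold: power ≥ 0.80 is conventionally adequate.
Power ≈ 0.55 → the study is underpowered (power < 0.80).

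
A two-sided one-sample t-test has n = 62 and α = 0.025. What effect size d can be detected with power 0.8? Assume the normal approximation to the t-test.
d ≈ 0.39

Minimum detectable effect (one-sample t-test, normal approximation):
d = (z_{α/2} + z_β) / √n
d = (2.241 + 0.842) / √62
d = 3.083 / 7.874
d ≈ 0.39

By Cohen's convention (0.2 small / 0.5 medium / 0.8 large): small effect.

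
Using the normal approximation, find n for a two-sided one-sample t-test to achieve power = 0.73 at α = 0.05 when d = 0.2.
n = 166

Sample size formula (one-sample t-test, normal approximation):
n = ((z_{α/2} + z_β) / d)²

z_{α/2} = 1.960 (for α = 0.05, two-sided)
z_β = 0.613 (for power = 0.73)
d = 0.2

n = ((1.960 + 0.613) / 0.2)²
n = (12.865)²
n ≈ 165.51
Round up to the next whole number: n = 166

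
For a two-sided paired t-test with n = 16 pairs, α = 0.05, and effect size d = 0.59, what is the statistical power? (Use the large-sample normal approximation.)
Power ≈ 0.66

Power calculation (paired t-test, normal approximation):
z_β = d · √n - z_{α/2}
z_β = 0.59 · √16 - 1.960
z_β = 0.59 · 4.000 - 1.960
z_β = 0.400

Power = Φ(z_β) = Φ(0.400) ≈ 0.655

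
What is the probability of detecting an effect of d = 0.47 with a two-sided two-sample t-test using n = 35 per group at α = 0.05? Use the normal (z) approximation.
Power ≈ 0.50

Power calculation (two-sample t-test, normal approximation):
z_β = d · √(n/2) - z_{α/2}
z_β = 0.47 · √(35/2) - 1.960
z_β = 0.47 · 4.183 - 1.960
z_β = 0.006

Power = Φ(z_β) = Φ(0.006) ≈ 0.502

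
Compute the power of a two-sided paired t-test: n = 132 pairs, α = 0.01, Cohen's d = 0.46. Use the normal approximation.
Power ≈ 1.00

Power calculation (paired t-test, normal approximation):
z_β = d · √n - z_{α/2}
z_β = 0.46 · √132 - 2.576
z_β = 0.46 · 11.489 - 2.576
z_β = 2.709

Power = Φ(z_β) = Φ(2.709) ≈ 0.997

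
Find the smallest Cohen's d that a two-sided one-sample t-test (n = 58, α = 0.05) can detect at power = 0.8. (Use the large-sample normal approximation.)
d ≈ 0.37

Minimum detectable effect (one-sample t-test, normal approximation):
d = (z_{α/2} + z_β) / √n
d = (1.960 + 0.842) / √58
d = 2.802 / 7.616
d ≈ 0.37

By Cohen's convention (0.2 small / 0.5 medium / 0.8 large): small effect.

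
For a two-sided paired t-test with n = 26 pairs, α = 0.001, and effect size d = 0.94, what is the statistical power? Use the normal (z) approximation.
Power ≈ 0.93

Power calculation (paired t-test, normal approximation):
z_β = d · √n - z_{α/2}
z_β = 0.94 · √26 - 3.291
z_β = 0.94 · 5.099 - 3.291
z_β = 1.503

Power = Φ(z_β) = Φ(1.503) ≈ 0.934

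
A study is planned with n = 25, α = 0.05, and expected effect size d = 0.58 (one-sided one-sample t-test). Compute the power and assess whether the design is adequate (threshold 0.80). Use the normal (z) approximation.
Power ≈ 0.90; the study is adequately powered (power ≥ 0.80)

Power calculation (one-sample t-test, normal approximation):
z_β = d · √n - z_α
z_β = 0.58 · √25 - 1.645
z_β = 0.58 · 5.000 - 1.645
z_β = 1.255

Power = Φ(z_β) = Φ(1.255) ≈ 0.895

Effect size d = 0.58 is medium by Cohen's convention (0.2/0.5/0.8).

Threshold: power ≥ 0.80 is conventionally adequate.
Power ≈ 0.90 → the study is adequately powered (power ≥ 0.80).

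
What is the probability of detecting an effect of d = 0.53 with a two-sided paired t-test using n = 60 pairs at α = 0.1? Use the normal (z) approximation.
Power ≈ 0.99

Power calculation (paired t-test, normal approximation):
z_β = d · √n - z_{α/2}
z_β = 0.53 · √60 - 1.645
z_β = 0.53 · 7.746 - 1.645
z_β = 2.461

Power = Φ(z_β) = Φ(2.461) ≈ 0.993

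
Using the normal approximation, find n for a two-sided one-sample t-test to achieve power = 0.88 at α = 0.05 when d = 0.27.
n = 135

Sample size formula (one-sample t-test, normal approximation):
n = ((z_{α/2} + z_β) / d)²

z_{α/2} = 1.960 (for α = 0.05, two-sided)
z_β = 1.175 (for power = 0.88)
d = 0.27

n = ((1.960 + 1.175) / 0.27)²
n = (11.611)²
n ≈ 134.82
Round up to the next whole number: n = 135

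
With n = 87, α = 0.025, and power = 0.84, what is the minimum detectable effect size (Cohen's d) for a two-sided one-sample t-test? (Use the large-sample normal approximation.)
d ≈ 0.35

Minimum detectable effect (one-sample t-test, normal approximation):
d = (z_{α/2} + z_β) / √n
d = (2.241 + 0.994) / √87
d = 3.236 / 9.327
d ≈ 0.35

By Cohen's convention (0.2 small / 0.5 medium / 0.8 large): small effect.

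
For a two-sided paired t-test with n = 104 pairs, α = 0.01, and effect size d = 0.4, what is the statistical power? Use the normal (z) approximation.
Power ≈ 0.93

Power calculation (paired t-test, normal approximation):
z_β = d · √n - z_{α/2}
z_β = 0.4 · √104 - 2.576
z_β = 0.4 · 10.198 - 2.576
z_β = 1.503

Power = Φ(z_β) = Φ(1.503) ≈ 0.934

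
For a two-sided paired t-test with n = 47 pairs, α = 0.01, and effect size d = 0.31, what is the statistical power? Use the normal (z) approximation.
Power ≈ 0.33

Power calculation (paired t-test, normal approximation):
z_β = d · √n - z_{α/2}
z_β = 0.31 · √47 - 2.576
z_β = 0.31 · 6.856 - 2.576
z_β = -0.451

Power = Φ(z_β) = Φ(-0.451) ≈ 0.326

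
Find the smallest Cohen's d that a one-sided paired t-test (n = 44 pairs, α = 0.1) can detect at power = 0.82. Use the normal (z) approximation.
d ≈ 0.33

Minimum detectable effect (paired t-test, normal approximation):
d = (z_α + z_β) / √n
d = (1.282 + 0.915) / √44
d = 2.197 / 6.633
d ≈ 0.33

By Cohen's convention (0.2 small / 0.5 medium / 0.8 large): small effect.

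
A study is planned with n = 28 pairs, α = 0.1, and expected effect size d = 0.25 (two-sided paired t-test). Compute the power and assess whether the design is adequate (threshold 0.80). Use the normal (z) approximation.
Power ≈ 0.37; the study is underpowered (power < 0.80)

Power calculation (paired t-test, normal approximation):
z_β = d · √n - z_{α/2}
z_β = 0.25 · √28 - 1.645
z_β = 0.25 · 5.292 - 1.645
z_β = -0.322

Power = Φ(z_β) = Φ(-0.322) ≈ 0.374

Effect size d = 0.25 is small by Cohen's convention (0.2/0.5/0.8).

Threshold: power ≥ 0.80 is conventionally adequate.
Power ≈ 0.37 → the study is underpowered (power < 0.80).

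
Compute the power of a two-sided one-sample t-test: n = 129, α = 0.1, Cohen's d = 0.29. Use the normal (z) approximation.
Power ≈ 0.95

Power calculation (one-sample t-test, normal approximation):
z_β = d · √n - z_{α/2}
z_β = 0.29 · √129 - 1.645
z_β = 0.29 · 11.358 - 1.645
z_β = 1.649

Power = Φ(z_β) = Φ(1.649) ≈ 0.950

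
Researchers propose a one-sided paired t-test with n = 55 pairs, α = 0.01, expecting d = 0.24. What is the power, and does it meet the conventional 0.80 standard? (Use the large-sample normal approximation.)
Power ≈ 0.29; the study is underpowered (power < 0.80)

Power calculation (paired t-test, normal approximation):
z_β = d · √n - z_α
z_β = 0.24 · √55 - 2.326
z_β = 0.24 · 7.416 - 2.326
z_β = -0.546

Power = Φ(z_β) = Φ(-0.546) ≈ 0.292

Effect size d = 0.24 is small by Cohen's convention (0.2/0.5/0.8).

Threshold: power ≥ 0.80 is conventionally adequate.
Power ≈ 0.29 → the study is underpowered (power < 0.80).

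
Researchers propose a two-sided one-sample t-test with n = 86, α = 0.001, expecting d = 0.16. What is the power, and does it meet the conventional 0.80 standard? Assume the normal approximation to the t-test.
Power ≈ 0.04; the study is underpowered (power < 0.80)

Power calculation (one-sample t-test, normal approximation):
z_β = d · √n - z_{α/2}
z_β = 0.16 · √86 - 3.291
z_β = 0.16 · 9.274 - 3.291
z_β = -1.807

Power = Φ(z_β) = Φ(-1.807) ≈ 0.035

Effect size d = 0.16 is very small by Cohen's convention (0.2/0.5/0.8).

Threshold: power ≥ 0.80 is conventionally adequate.
Power ≈ 0.04 → the study is underpowered (power < 0.80).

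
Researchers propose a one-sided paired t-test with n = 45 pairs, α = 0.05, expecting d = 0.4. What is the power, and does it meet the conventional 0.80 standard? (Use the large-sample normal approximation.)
Power ≈ 0.85; the study is adequately powered (power ≥ 0.80)

Power calculation (paired t-test, normal approximation):
z_β = d · √n - z_α
z_β = 0.4 · √45 - 1.645
z_β = 0.4 · 6.708 - 1.645
z_β = 1.038

Power = Φ(z_β) = Φ(1.038) ≈ 0.850

Effect size d = 0.4 is small by Cohen's convention (0.2/0.5/0.8).

Threshold: power ≥ 0.80 is conventionally adequate.
Power ≈ 0.85 → the study is adequately powered (power ≥ 0.80).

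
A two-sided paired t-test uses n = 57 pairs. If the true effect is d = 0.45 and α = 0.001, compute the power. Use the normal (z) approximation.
Power ≈ 0.54

Power calculation (paired t-test, normal approximation):
z_β = d · √n - z_{α/2}
z_β = 0.45 · √57 - 3.291
z_β = 0.45 · 7.550 - 3.291
z_β = 0.107

Power = Φ(z_β) = Φ(0.107) ≈ 0.543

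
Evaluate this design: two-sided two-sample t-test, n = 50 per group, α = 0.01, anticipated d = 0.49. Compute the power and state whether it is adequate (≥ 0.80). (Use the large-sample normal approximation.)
Power ≈ 0.45; the study is underpowered (power < 0.80)

Power calculation (two-sample t-test, normal approximation):
z_β = d · √(n/2) - z_{α/2}
z_β = 0.49 · √(50/2) - 2.576
z_β = 0.49 · 5.000 - 2.576
z_β = -0.126

Power = Φ(z_β) = Φ(-0.126) ≈ 0.450

Effect size d = 0.49 is small by Cohen's convention (0.2/0.5/0.8).

Threshold: power ≥ 0.80 is conventionally adequate.
Power ≈ 0.45 → the study is underpowered (power < 0.80).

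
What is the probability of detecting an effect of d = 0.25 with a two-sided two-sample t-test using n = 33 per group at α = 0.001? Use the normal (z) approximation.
Power ≈ 0.01

Power calculation (two-sample t-test, normal approximation):
z_β = d · √(n/2) - z_{α/2}
z_β = 0.25 · √(33/2) - 3.291
z_β = 0.25 · 4.062 - 3.291
z_β = -2.275

Power = Φ(z_β) = Φ(-2.275) ≈ 0.011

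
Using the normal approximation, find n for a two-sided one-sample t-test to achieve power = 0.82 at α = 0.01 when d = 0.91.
n = 15

Sample size formula (one-sample t-test, normal approximation):
n = ((z_{α/2} + z_β) / d)²

z_{α/2} = 2.576 (for α = 0.01, two-sided)
z_β = 0.915 (for power = 0.82)
d = 0.91

n = ((2.576 + 0.915) / 0.91)²
n = (3.836)²
n ≈ 14.71
Round up to the next whole number: n = 15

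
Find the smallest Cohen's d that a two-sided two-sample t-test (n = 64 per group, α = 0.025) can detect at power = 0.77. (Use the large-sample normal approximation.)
d ≈ 0.53

Minimum detectable effect (two-sample t-test, normal approximation):
d = (z_{α/2} + z_β) / √(n/2)
d = (2.241 + 0.739) / √(64/2)
d = 2.980 / 5.657
d ≈ 0.53

By Cohen's convention (0.2 small / 0.5 medium / 0.8 large): medium effect.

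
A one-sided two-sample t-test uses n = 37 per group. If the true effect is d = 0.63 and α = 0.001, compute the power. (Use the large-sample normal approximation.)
Power ≈ 0.35

Power calculation (two-sample t-test, normal approximation):
z_β = d · √(n/2) - z_α
z_β = 0.63 · √(37/2) - 3.090
z_β = 0.63 · 4.301 - 3.090
z_β = -0.380

Power = Φ(z_β) = Φ(-0.380) ≈ 0.352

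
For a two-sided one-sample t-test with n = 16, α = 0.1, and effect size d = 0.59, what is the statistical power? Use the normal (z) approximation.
Power ≈ 0.76

Power calculation (one-sample t-test, normal approximation):
z_β = d · √n - z_{α/2}
z_β = 0.59 · √16 - 1.645
z_β = 0.59 · 4.000 - 1.645
z_β = 0.715

Power = Φ(z_β) = Φ(0.715) ≈ 0.763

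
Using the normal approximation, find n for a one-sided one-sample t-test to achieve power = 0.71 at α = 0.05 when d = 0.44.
n = 25

Sample size formula (one-sample t-test, normal approximation):
n = ((z_α + z_β) / d)²

z_α = 1.645 (for α = 0.05, one-sided)
z_β = 0.553 (for power = 0.71)
d = 0.44

n = ((1.645 + 0.553) / 0.44)²
n = (4.995)²
n ≈ 24.95
Round up to the next whole number: n = 25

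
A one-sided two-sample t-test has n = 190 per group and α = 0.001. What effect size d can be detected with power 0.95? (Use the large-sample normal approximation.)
d ≈ 0.49

Minimum detectable effect (two-sample t-test, normal approximation):
d = (z_α + z_β) / √(n/2)
d = (3.090 + 1.645) / √(190/2)
d = 4.735 / 9.747
d ≈ 0.49

By Cohen's convention (0.2 small / 0.5 medium / 0.8 large): small effect.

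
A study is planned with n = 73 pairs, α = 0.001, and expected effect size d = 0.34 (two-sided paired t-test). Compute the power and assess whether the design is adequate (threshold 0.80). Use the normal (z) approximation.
Power ≈ 0.35; the study is underpowered (power < 0.80)

Power calculation (paired t-test, normal approximation):
z_β = d · √n - z_{α/2}
z_β = 0.34 · √73 - 3.291
z_β = 0.34 · 8.544 - 3.291
z_β = -0.386

Power = Φ(z_β) = Φ(-0.386) ≈ 0.350

Effect size d = 0.34 is small by Cohen's convention (0.2/0.5/0.8).

Threshold: power ≥ 0.80 is conventionally adequate.
Power ≈ 0.35 → the study is underpowered (power < 0.80).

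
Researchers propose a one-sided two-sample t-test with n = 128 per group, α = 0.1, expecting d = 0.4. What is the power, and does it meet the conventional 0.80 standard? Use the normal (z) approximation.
Power ≈ 0.97; the study is adequately powered (power ≥ 0.80)

Power calculation (two-sample t-test, normal approximation):
z_β = d · √(n/2) - z_α
z_β = 0.4 · √(128/2) - 1.282
z_β = 0.4 · 8.000 - 1.282
z_β = 1.918

Power = Φ(z_β) = Φ(1.918) ≈ 0.972

Effect size d = 0.4 is small by Cohen's convention (0.2/0.5/0.8).

Threshold: power ≥ 0.80 is conventionally adequate.
Power ≈ 0.97 → the study is adequately powered (power ≥ 0.80).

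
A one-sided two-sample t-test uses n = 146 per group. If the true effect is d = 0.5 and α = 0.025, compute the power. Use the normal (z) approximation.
Power ≈ 0.99

Power calculation (two-sample t-test, normal approximation):
z_β = d · √(n/2) - z_α
z_β = 0.5 · √(146/2) - 1.960
z_β = 0.5 · 8.544 - 1.960
z_β = 2.312

Power = Φ(z_β) = Φ(2.312) ≈ 0.990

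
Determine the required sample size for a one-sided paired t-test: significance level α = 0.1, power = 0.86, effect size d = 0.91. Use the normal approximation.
n = 7 pairs

Sample size formula (paired t-test, normal approximation):
n = ((z_α + z_β) / d)²

z_α = 1.282 (for α = 0.1, one-sided)
z_β = 1.080 (for power = 0.86)
d = 0.91

n = ((1.282 + 1.080) / 0.91)²
n = (2.596)²
n ≈ 6.74
Round up to the next whole number: n = 7 pairs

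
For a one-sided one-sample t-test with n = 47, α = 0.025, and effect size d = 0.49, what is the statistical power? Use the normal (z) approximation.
Power ≈ 0.92

Power calculation (one-sample t-test, normal approximation):
z_β = d · √n - z_α
z_β = 0.49 · √47 - 1.960
z_β = 0.49 · 6.856 - 1.960
z_β = 1.399

Power = Φ(z_β) = Φ(1.399) ≈ 0.919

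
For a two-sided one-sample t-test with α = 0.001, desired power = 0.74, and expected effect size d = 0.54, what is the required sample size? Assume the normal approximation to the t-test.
n = 54

Sample size formula (one-sample t-test, normal approximation):
n = ((z_{α/2} + z_β) / d)²

z_{α/2} = 3.291 (for α = 0.001, two-sided)
z_β = 0.643 (for power = 0.74)
d = 0.54

n = ((3.291 + 0.643) / 0.54)²
n = (7.285)²
n ≈ 53.07
Round up to the next whole number: n = 54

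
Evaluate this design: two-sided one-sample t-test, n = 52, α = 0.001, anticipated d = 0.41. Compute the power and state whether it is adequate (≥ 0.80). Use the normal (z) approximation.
Power ≈ 0.37; the study is underpowered (power < 0.80)

Power calculation (one-sample t-test, normal approximation):
z_β = d · √n - z_{α/2}
z_β = 0.41 · √52 - 3.291
z_β = 0.41 · 7.211 - 3.291
z_β = -0.334

Power = Φ(z_β) = Φ(-0.334) ≈ 0.369

Effect size d = 0.41 is small by Cohen's convention (0.2/0.5/0.8).

Threshold: power ≥ 0.80 is conventionally adequate.
Power ≈ 0.37 → the study is underpowered (power < 0.80).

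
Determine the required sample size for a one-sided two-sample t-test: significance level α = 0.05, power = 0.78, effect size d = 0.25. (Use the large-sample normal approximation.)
n = 187 per group

Sample size formula (two-sample t-test, normal approximation):
n = 2 · ((z_α + z_β) / d)²

z_α = 1.645 (for α = 0.05, one-sided)
z_β = 0.772 (for power = 0.78)
d = 0.25

n = 2 · ((1.645 + 0.772) / 0.25)²
n = 2 · (9.668)²
n ≈ 186.94
Round up to the next whole number: n = 187 per group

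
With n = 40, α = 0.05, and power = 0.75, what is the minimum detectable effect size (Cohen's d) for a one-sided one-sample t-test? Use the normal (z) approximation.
d ≈ 0.37

Minimum detectable effect (one-sample t-test, normal approximation):
d = (z_α + z_β) / √n
d = (1.645 + 0.674) / √40
d = 2.319 / 6.325
d ≈ 0.37

By Cohen's convention (0.2 small / 0.5 medium / 0.8 large): small effect.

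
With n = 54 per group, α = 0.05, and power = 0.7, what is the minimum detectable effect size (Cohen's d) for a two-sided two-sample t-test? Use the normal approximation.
d ≈ 0.48

Minimum detectable effect (two-sample t-test, normal approximation):
d = (z_{α/2} + z_β) / √(n/2)
d = (1.960 + 0.524) / √(54/2)
d = 2.484 / 5.196
d ≈ 0.48

By Cohen's convention (0.2 small / 0.5 medium / 0.8 large): small effect.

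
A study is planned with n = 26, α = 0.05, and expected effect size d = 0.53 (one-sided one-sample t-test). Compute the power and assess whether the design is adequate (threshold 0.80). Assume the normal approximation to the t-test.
Power ≈ 0.85; the study is adequately powered (power ≥ 0.80)

Power calculation (one-sample t-test, normal approximation):
z_β = d · √n - z_α
z_β = 0.53 · √26 - 1.645
z_β = 0.53 · 5.099 - 1.645
z_β = 1.058

Power = Φ(z_β) = Φ(1.058) ≈ 0.855

Effect size d = 0.53 is medium by Cohen's convention (0.2/0.5/0.8).

Threshold: power ≥ 0.80 is conventionally adequate.
Power ≈ 0.85 → the study is adequately powered (power ≥ 0.80).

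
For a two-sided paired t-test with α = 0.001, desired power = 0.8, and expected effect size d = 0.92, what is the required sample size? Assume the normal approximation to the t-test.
n = 21 pairs

Sample size formula (paired t-test, normal approximation):
n = ((z_{α/2} + z_β) / d)²

z_{α/2} = 3.291 (for α = 0.001, two-sided)
z_β = 0.842 (for power = 0.8)
d = 0.92

n = ((3.291 + 0.842) / 0.92)²
n = (4.492)²
n ≈ 20.18
Round up to the next whole number: n = 21 pairs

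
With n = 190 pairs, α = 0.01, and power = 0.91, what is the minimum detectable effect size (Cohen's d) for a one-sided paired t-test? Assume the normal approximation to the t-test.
d ≈ 0.27

Minimum detectable effect (paired t-test, normal approximation):
d = (z_α + z_β) / √n
d = (2.326 + 1.341) / √190
d = 3.667 / 13.784
d ≈ 0.27

By Cohen's convention (0.2 small / 0.5 medium / 0.8 large): small effect.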